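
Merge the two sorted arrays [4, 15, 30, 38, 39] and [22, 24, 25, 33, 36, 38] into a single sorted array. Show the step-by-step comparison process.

Merging process:

Compare 4 vs 22: take 4 from left. Merged: [4]
Compare 15 vs 22: take 15 from left. Merged: [4, 15]
Compare 30 vs 22: take 22 from right. Merged: [4, 15, 22]
Compare 30 vs 24: take 24 from right. Merged: [4, 15, 22, 24]
Compare 30 vs 25: take 25 from right. Merged: [4, 15, 22, 24, 25]
Compare 30 vs 33: take 30 from left. Merged: [4, 15, 22, 24, 25, 30]
Compare 38 vs 33: take 33 from right. Merged: [4, 15, 22, 24, 25, 30, 33]
Compare 38 vs 36: take 36 from right. Merged: [4, 15, 22, 24, 25, 30, 33, 36]
Compare 38 vs 38: take 38 from left. Merged: [4, 15, 22, 24, 25, 30, 33, 36, 38]
Compare 39 vs 38: take 38 from right. Merged: [4, 15, 22, 24, 25, 30, 33, 36, 38, 38]
Append remaining from left: [39]. Merged: [4, 15, 22, 24, 25, 30, 33, 36, 38, 38, 39]

Final merged array: [4, 15, 22, 24, 25, 30, 33, 36, 38, 38, 39]
Total comparisons: 10

The merged array is [4, 15, 22, 24, 25, 30, 33, 36, 38, 38, 39], requiring 10 comparisons. The merge step runs in O(n) time where n is the total number of elements.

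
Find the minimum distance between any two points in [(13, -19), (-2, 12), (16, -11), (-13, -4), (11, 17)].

Computing all pairwise distances among 5 points:

d((13, -19), (-2, 12)) = 34.4384
d((13, -19), (16, -11)) = 8.544 <-- minimum
d((13, -19), (-13, -4)) = 30.0167
d((13, -19), (11, 17)) = 36.0555
d((-2, 12), (16, -11)) = 29.2062
d((-2, 12), (-13, -4)) = 19.4165
d((-2, 12), (11, 17)) = 13.9284
d((16, -11), (-13, -4)) = 29.8329
d((16, -11), (11, 17)) = 28.4429
d((-13, -4), (11, 17)) = 31.8904

Closest pair: (13, -19) and (16, -11) with distance 8.544

The closest pair is (13, -19) and (16, -11) with Euclidean distance 8.544. For 5 points, brute-force pairwise comparison is shown above. For large n, the divide-and-conquer algorithm (sort by x, recurse on halves, check the dividing strip) achieves O(n log n).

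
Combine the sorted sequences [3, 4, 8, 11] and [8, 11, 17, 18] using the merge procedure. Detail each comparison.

Merging process:

Compare 3 vs 8: take 3 from left. Merged: [3]
Compare 4 vs 8: take 4 from left. Merged: [3, 4]
Compare 8 vs 8: take 8 from left. Merged: [3, 4, 8]
Compare 11 vs 8: take 8 from right. Merged: [3, 4, 8, 8]
Compare 11 vs 11: take 11 from left. Merged: [3, 4, 8, 8, 11]
Append remaining from right: [11, 17, 18]. Merged: [3, 4, 8, 8, 11, 11, 17, 18]

Final merged array: [3, 4, 8, 8, 11, 11, 17, 18]
Total comparisons: 5

The merged array is [3, 4, 8, 8, 11, 11, 17, 18], requiring 5 comparisons. The merge step runs in O(n) time where n is the total number of elements.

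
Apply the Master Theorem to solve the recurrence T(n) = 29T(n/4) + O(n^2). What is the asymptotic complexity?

Master Theorem for T(n) = 29T(n/4) + O(n^2):

a = 29, b = 4, c = 2
log_b(a) = log_4(29) = 2.4290

Case 1: c = 2 < log_4(29) = 2.4290
T(n) = O(n^(log_4 29))

For T(n) = 29T(n/4) + O(n^2): log_4(29) = 2.4290. This is Case 1 of the Master Theorem (c < log_b(a), work dominated by leaves), giving O(n^(log_4 29)).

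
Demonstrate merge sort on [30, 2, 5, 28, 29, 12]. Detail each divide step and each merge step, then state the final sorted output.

Merge sort trace:

Split: [30, 2, 5, 28, 29, 12] -> [30, 2, 5] and [28, 29, 12]
  Split: [30, 2, 5] -> [30] and [2, 5]
    Split: [2, 5] -> [2] and [5]
    Merge: [2] + [5] -> [2, 5]
  Merge: [30] + [2, 5] -> [2, 5, 30]
  Split: [28, 29, 12] -> [28] and [29, 12]
    Split: [29, 12] -> [29] and [12]
    Merge: [29] + [12] -> [12, 29]
  Merge: [28] + [12, 29] -> [12, 28, 29]
Merge: [2, 5, 30] + [12, 28, 29] -> [2, 5, 12, 28, 29, 30]

Final sorted array: [2, 5, 12, 28, 29, 30]

The merge sort proceeds by recursively splitting the array and merging sorted halves.
After all merges, the sorted array is [2, 5, 12, 28, 29, 30].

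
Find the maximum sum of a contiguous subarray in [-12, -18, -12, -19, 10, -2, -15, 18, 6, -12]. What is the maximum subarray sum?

Using Kadane's algorithm on [-12, -18, -12, -19, 10, -2, -15, 18, 6, -12]:

Scanning through the array:
Position 1 (value -18): max_ending_here = -18, max_so_far = -12
Position 2 (value -12): max_ending_here = -12, max_so_far = -12
Position 3 (value -19): max_ending_here = -19, max_so_far = -12
Position 4 (value 10): max_ending_here = 10, max_so_far = 10
Position 5 (value -2): max_ending_here = 8, max_so_far = 10
Position 6 (value -15): max_ending_here = -7, max_so_far = 10
Position 7 (value 18): max_ending_here = 18, max_so_far = 18
Position 8 (value 6): max_ending_here = 24, max_so_far = 24
Position 9 (value -12): max_ending_here = 12, max_so_far = 24

Maximum subarray: [18, 6]
Maximum sum: 24

The maximum subarray is [18, 6] with sum 24. This subarray runs from index 7 to index 8.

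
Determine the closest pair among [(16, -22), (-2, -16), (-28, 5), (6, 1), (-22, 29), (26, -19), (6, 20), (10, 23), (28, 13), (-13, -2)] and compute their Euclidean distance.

Computing all pairwise distances among 10 points:

d((16, -22), (-2, -16)) = 18.9737
d((16, -22), (-28, 5)) = 51.6236
d((16, -22), (6, 1)) = 25.0799
d((16, -22), (-22, 29)) = 63.6003
d((16, -22), (26, -19)) = 10.4403
d((16, -22), (6, 20)) = 43.1741
d((16, -22), (10, 23)) = 45.3982
d((16, -22), (28, 13)) = 37.0
d((16, -22), (-13, -2)) = 35.2278
d((-2, -16), (-28, 5)) = 33.4215
d((-2, -16), (6, 1)) = 18.7883
d((-2, -16), (-22, 29)) = 49.2443
d((-2, -16), (26, -19)) = 28.1603
d((-2, -16), (6, 20)) = 36.8782
d((-2, -16), (10, 23)) = 40.8044
d((-2, -16), (28, 13)) = 41.7253
d((-2, -16), (-13, -2)) = 17.8045
d((-28, 5), (6, 1)) = 34.2345
d((-28, 5), (-22, 29)) = 24.7386
d((-28, 5), (26, -19)) = 59.0931
d((-28, 5), (6, 20)) = 37.1618
d((-28, 5), (10, 23)) = 42.0476
d((-28, 5), (28, 13)) = 56.5685
d((-28, 5), (-13, -2)) = 16.5529
d((6, 1), (-22, 29)) = 39.598
d((6, 1), (26, -19)) = 28.2843
d((6, 1), (6, 20)) = 19.0
d((6, 1), (10, 23)) = 22.3607
d((6, 1), (28, 13)) = 25.0599
d((6, 1), (-13, -2)) = 19.2354
d((-22, 29), (26, -19)) = 67.8823
d((-22, 29), (6, 20)) = 29.4109
d((-22, 29), (10, 23)) = 32.5576
d((-22, 29), (28, 13)) = 52.4976
d((-22, 29), (-13, -2)) = 32.28
d((26, -19), (6, 20)) = 43.8292
d((26, -19), (10, 23)) = 44.9444
d((26, -19), (28, 13)) = 32.0624
d((26, -19), (-13, -2)) = 42.5441
d((6, 20), (10, 23)) = 5.0 <-- minimum
d((6, 20), (28, 13)) = 23.0868
d((6, 20), (-13, -2)) = 29.0689
d((10, 23), (28, 13)) = 20.5913
d((10, 23), (-13, -2)) = 33.9706
d((28, 13), (-13, -2)) = 43.6578

Closest pair: (6, 20) and (10, 23) with distance 5.0

The closest pair is (6, 20) and (10, 23) with Euclidean distance 5.0. For 10 points, brute-force pairwise comparison is shown above. For large n, the divide-and-conquer algorithm (sort by x, recurse on halves, check the dividing strip) achieves O(n log n).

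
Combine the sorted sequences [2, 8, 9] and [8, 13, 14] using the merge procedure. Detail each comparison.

Merging process:

Compare 2 vs 8: take 2 from left. Merged: [2]
Compare 8 vs 8: take 8 from left. Merged: [2, 8]
Compare 9 vs 8: take 8 from right. Merged: [2, 8, 8]
Compare 9 vs 13: take 9 from left. Merged: [2, 8, 8, 9]
Append remaining from right: [13, 14]. Merged: [2, 8, 8, 9, 13, 14]

Final merged array: [2, 8, 8, 9, 13, 14]
Total comparisons: 4

The merged array is [2, 8, 8, 9, 13, 14], requiring 4 comparisons. The merge step runs in O(n) time where n is the total number of elements.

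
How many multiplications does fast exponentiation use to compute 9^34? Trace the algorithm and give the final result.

Computing 9^34 by squaring (build up from 9^1; each line after the first costs one multiplication):

9^1 = 9
9^2 = (9^1)^2 = 9^2 = 81
9^4 = (9^2)^2 = 81^2 = 6561
9^8 = (9^4)^2 = 6561^2 = 43046721
9^16 = (9^8)^2 = 43046721^2 = 1853020188851841
9^17 = 9 * 9^16 = 9 * 1853020188851841 = 16677181699666569
9^34 = (9^17)^2 = 16677181699666569^2 = 278128389443693511257285776231761

Result: 278128389443693511257285776231761
Multiplications needed: 6 (6 lines after 9^1)

9^34 = 278128389443693511257285776231761. Using exponentiation by squaring, this requires 6 multiplications. The key idea: if the exponent is even, square the half-power; if odd, multiply by the base once.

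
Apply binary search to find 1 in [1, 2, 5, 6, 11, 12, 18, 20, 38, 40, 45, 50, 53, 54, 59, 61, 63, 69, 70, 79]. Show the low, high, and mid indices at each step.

Binary search for 1 in [1, 2, 5, 6, 11, 12, 18, 20, 38, 40, 45, 50, 53, 54, 59, 61, 63, 69, 70, 79]:

lo=0, hi=19, mid=9, arr[mid]=40 -> 40 > 1, search left half
lo=0, hi=8, mid=4, arr[mid]=11 -> 11 > 1, search left half
lo=0, hi=3, mid=1, arr[mid]=2 -> 2 > 1, search left half
lo=0, hi=0, mid=0, arr[mid]=1 -> Found target at index 0!

Binary search finds 1 at index 0 after 4 comparisons. The search repeatedly halves the search space by comparing with the middle element.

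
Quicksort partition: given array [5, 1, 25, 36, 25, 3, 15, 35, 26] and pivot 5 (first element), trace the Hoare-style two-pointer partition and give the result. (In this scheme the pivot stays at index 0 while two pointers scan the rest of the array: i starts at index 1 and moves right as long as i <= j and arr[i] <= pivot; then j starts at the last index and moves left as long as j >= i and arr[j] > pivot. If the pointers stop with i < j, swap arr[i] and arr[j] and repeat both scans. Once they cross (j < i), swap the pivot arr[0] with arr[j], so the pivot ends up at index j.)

Hoare-style two-pointer partition with pivot = 5:

Initial array: [5, 1, 25, 36, 25, 3, 15, 35, 26]

Pointers start at i = 1, j = 8.
i stops at index 2 (arr[2]=25 > 5), j stops at index 5 (arr[5]=3 <= 5): swap arr[2] and arr[5], array becomes [5, 1, 3, 36, 25, 25, 15, 35, 26]
i ends at 3, j ends at 2: the pointers have crossed (j < i), so scanning stops.

Swap pivot arr[0] with arr[2] to place pivot at position 2: [3, 1, 5, 36, 25, 25, 15, 35, 26]
Pivot position: 2

After partitioning with pivot 5, the array becomes [3, 1, 5, 36, 25, 25, 15, 35, 26]. The pivot is placed at index 2. All elements to the left of the pivot are <= 5, and all elements to the right are > 5.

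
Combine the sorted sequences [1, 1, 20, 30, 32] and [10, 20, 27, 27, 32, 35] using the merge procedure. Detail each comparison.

Merging process:

Compare 1 vs 10: take 1 from left. Merged: [1]
Compare 1 vs 10: take 1 from left. Merged: [1, 1]
Compare 20 vs 10: take 10 from right. Merged: [1, 1, 10]
Compare 20 vs 20: take 20 from left. Merged: [1, 1, 10, 20]
Compare 30 vs 20: take 20 from right. Merged: [1, 1, 10, 20, 20]
Compare 30 vs 27: take 27 from right. Merged: [1, 1, 10, 20, 20, 27]
Compare 30 vs 27: take 27 from right. Merged: [1, 1, 10, 20, 20, 27, 27]
Compare 30 vs 32: take 30 from left. Merged: [1, 1, 10, 20, 20, 27, 27, 30]
Compare 32 vs 32: take 32 from left. Merged: [1, 1, 10, 20, 20, 27, 27, 30, 32]
Append remaining from right: [32, 35]. Merged: [1, 1, 10, 20, 20, 27, 27, 30, 32, 32, 35]

Final merged array: [1, 1, 10, 20, 20, 27, 27, 30, 32, 32, 35]
Total comparisons: 9

The merged array is [1, 1, 10, 20, 20, 27, 27, 30, 32, 32, 35], requiring 9 comparisons. The merge step runs in O(n) time where n is the total number of elements.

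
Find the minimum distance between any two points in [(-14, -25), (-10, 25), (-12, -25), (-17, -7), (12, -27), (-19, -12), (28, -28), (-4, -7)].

Computing all pairwise distances among 8 points:

d((-14, -25), (-10, 25)) = 50.1597
d((-14, -25), (-12, -25)) = 2.0 <-- minimum
d((-14, -25), (-17, -7)) = 18.2483
d((-14, -25), (12, -27)) = 26.0768
d((-14, -25), (-19, -12)) = 13.9284
d((-14, -25), (28, -28)) = 42.107
d((-14, -25), (-4, -7)) = 20.5913
d((-10, 25), (-12, -25)) = 50.04
d((-10, 25), (-17, -7)) = 32.7567
d((-10, 25), (12, -27)) = 56.4624
d((-10, 25), (-19, -12)) = 38.0789
d((-10, 25), (28, -28)) = 65.215
d((-10, 25), (-4, -7)) = 32.5576
d((-12, -25), (-17, -7)) = 18.6815
d((-12, -25), (12, -27)) = 24.0832
d((-12, -25), (-19, -12)) = 14.7648
d((-12, -25), (28, -28)) = 40.1123
d((-12, -25), (-4, -7)) = 19.6977
d((-17, -7), (12, -27)) = 35.2278
d((-17, -7), (-19, -12)) = 5.3852
d((-17, -7), (28, -28)) = 49.6588
d((-17, -7), (-4, -7)) = 13.0
d((12, -27), (-19, -12)) = 34.4384
d((12, -27), (28, -28)) = 16.0312
d((12, -27), (-4, -7)) = 25.6125
d((-19, -12), (28, -28)) = 49.6488
d((-19, -12), (-4, -7)) = 15.8114
d((28, -28), (-4, -7)) = 38.2753

Closest pair: (-14, -25) and (-12, -25) with distance 2.0

The closest pair is (-14, -25) and (-12, -25) with Euclidean distance 2.0. For 8 points, brute-force pairwise comparison is shown above. For large n, the divide-and-conquer algorithm (sort by x, recurse on halves, check the dividing strip) achieves O(n log n).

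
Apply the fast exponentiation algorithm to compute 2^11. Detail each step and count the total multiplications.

Computing 2^11 by squaring (build up from 2^1; each line after the first costs one multiplication):

2^1 = 2
2^2 = (2^1)^2 = 2^2 = 4
2^4 = (2^2)^2 = 4^2 = 16
2^5 = 2 * 2^4 = 2 * 16 = 32
2^10 = (2^5)^2 = 32^2 = 1024
2^11 = 2 * 2^10 = 2 * 1024 = 2048

Result: 2048
Multiplications needed: 5 (5 lines after 2^1)

2^11 = 2048. Using exponentiation by squaring, this requires 5 multiplications. The key idea: if the exponent is even, square the half-power; if odd, multiply by the base once.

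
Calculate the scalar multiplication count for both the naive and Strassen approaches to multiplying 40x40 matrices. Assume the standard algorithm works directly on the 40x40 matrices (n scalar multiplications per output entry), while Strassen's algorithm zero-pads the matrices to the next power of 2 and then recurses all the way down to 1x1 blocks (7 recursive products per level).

Matrix multiplication for 40x40 matrices:

Strassen's algorithm requires power-of-2 dimensions. Pad 40x40 to 64x64 (next power of 2).

Standard algorithm: 40^3 = 64000 multiplications
Strassen's algorithm: 7^(log2(64)) = 7^6 = 117649 multiplications
Difference: 64000 - 117649 = -53649 (Strassen uses MORE here due to padding overhead — for small or just-over-power-of-2 n, padding can outweigh the per-level savings)

Standard: 64000 multiplications (40^3). Strassen: 117649 multiplications (7^6, after padding to 64x64). Strassen reduces 8 recursive multiplications to 7 at each level.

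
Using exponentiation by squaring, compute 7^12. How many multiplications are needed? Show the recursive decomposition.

Computing 7^12 by squaring (build up from 7^1; each line after the first costs one multiplication):

7^1 = 7
7^2 = (7^1)^2 = 7^2 = 49
7^3 = 7 * 7^2 = 7 * 49 = 343
7^6 = (7^3)^2 = 343^2 = 117649
7^12 = (7^6)^2 = 117649^2 = 13841287201

Result: 13841287201
Multiplications needed: 4 (4 lines after 7^1)

7^12 = 13841287201. Using exponentiation by squaring, this requires 4 multiplications. The key idea: if the exponent is even, square the half-power; if odd, multiply by the base once.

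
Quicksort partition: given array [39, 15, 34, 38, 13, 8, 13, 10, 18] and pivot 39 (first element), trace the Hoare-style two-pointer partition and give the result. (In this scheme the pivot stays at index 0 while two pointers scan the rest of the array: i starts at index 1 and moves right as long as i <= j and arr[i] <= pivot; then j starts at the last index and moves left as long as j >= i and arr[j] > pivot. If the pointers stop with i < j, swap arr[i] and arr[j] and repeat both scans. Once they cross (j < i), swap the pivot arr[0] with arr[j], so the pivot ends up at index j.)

Hoare-style two-pointer partition with pivot = 39:

Initial array: [39, 15, 34, 38, 13, 8, 13, 10, 18]

Pointers start at i = 1, j = 8.
i ends at 9, j ends at 8: the pointers have crossed (j < i), so scanning stops.

Swap pivot arr[0] with arr[8] to place pivot at position 8: [18, 15, 34, 38, 13, 8, 13, 10, 39]
Pivot position: 8

After partitioning with pivot 39, the array becomes [18, 15, 34, 38, 13, 8, 13, 10, 39]. The pivot is placed at index 8. All elements to the left of the pivot are <= 39, and all elements to the right are > 39.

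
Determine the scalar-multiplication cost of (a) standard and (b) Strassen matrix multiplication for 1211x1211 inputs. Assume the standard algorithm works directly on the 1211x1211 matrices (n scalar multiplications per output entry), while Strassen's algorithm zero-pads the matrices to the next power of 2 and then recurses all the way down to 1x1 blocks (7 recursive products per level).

Matrix multiplication for 1211x1211 matrices:

Strassen's algorithm requires power-of-2 dimensions. Pad 1211x1211 to 2048x2048 (next power of 2).

Standard algorithm: 1211^3 = 1775956931 multiplications
Strassen's algorithm: 7^(log2(2048)) = 7^11 = 1977326743 multiplications
Difference: 1775956931 - 1977326743 = -201369812 (Strassen uses MORE here due to padding overhead — for small or just-over-power-of-2 n, padding can outweigh the per-level savings)

Standard: 1775956931 multiplications (1211^3). Strassen: 1977326743 multiplications (7^11, after padding to 2048x2048). Strassen reduces 8 recursive multiplications to 7 at each level.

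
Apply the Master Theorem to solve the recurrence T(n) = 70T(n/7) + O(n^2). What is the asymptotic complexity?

Master Theorem for T(n) = 70T(n/7) + O(n^2):

a = 70, b = 7, c = 2
log_b(a) = log_7(70) = 2.1833

Case 1: c = 2 < log_7(70) = 2.1833
T(n) = O(n^(log_7 70))

For T(n) = 70T(n/7) + O(n^2): log_7(70) = 2.1833. This is Case 1 of the Master Theorem (c < log_b(a), work dominated by leaves), giving O(n^(log_7 70)).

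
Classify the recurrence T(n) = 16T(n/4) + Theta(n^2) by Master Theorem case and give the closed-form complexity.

Master Theorem for T(n) = 16T(n/4) + O(n^2):

a = 16, b = 4, c = 2
log_b(a) = log_4(16) = 2.0000

Case 2: c = 2 = log_4(16) = 2.0000
T(n) = O(n^2 log n) = O(n^2 log n)

For T(n) = 16T(n/4) + O(n^2): log_4(16) = 2.0000. This is Case 2 of the Master Theorem (c = log_b(a), equal work at all levels), giving O(n^2 log n).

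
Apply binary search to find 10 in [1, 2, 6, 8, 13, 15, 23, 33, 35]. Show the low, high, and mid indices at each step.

Binary search for 10 in [1, 2, 6, 8, 13, 15, 23, 33, 35]:

lo=0, hi=8, mid=4, arr[mid]=13 -> 13 > 10, search left half
lo=0, hi=3, mid=1, arr[mid]=2 -> 2 < 10, search right half
lo=2, hi=3, mid=2, arr[mid]=6 -> 6 < 10, search right half
lo=3, hi=3, mid=3, arr[mid]=8 -> 8 < 10, search right half
lo=4 > hi=3, target 10 not found

Binary search determines that 10 is not in the array after 4 comparisons. The search space was exhausted without finding the target.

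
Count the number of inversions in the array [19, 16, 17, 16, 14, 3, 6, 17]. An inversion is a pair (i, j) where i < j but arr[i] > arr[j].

Finding inversions in [19, 16, 17, 16, 14, 3, 6, 17]:

(0, 1): arr[0]=19 > arr[1]=16
(0, 2): arr[0]=19 > arr[2]=17
(0, 3): arr[0]=19 > arr[3]=16
(0, 4): arr[0]=19 > arr[4]=14
(0, 5): arr[0]=19 > arr[5]=3
(0, 6): arr[0]=19 > arr[6]=6
(0, 7): arr[0]=19 > arr[7]=17
(1, 4): arr[1]=16 > arr[4]=14
(1, 5): arr[1]=16 > arr[5]=3
(1, 6): arr[1]=16 > arr[6]=6
(2, 3): arr[2]=17 > arr[3]=16
(2, 4): arr[2]=17 > arr[4]=14
(2, 5): arr[2]=17 > arr[5]=3
(2, 6): arr[2]=17 > arr[6]=6
(3, 4): arr[3]=16 > arr[4]=14
(3, 5): arr[3]=16 > arr[5]=3
(3, 6): arr[3]=16 > arr[6]=6
(4, 5): arr[4]=14 > arr[5]=3
(4, 6): arr[4]=14 > arr[6]=6

Total inversions: 19

The array has 19 inversion(s): (0,1), (0,2), (0,3), (0,4), (0,5), (0,6), (0,7), (1,4), (1,5), (1,6), (2,3), (2,4), (2,5), (2,6), (3,4), (3,5), (3,6), (4,5), (4,6). Each pair (i,j) satisfies i < j and arr[i] > arr[j].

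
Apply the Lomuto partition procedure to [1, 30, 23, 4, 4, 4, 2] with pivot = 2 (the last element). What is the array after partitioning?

Lomuto partition with pivot = 2:

Initial array: [1, 30, 23, 4, 4, 4, 2]

arr[0]=1 <= 2: swap with position 0, array becomes [1, 30, 23, 4, 4, 4, 2]
arr[1]=30 > 2: no swap
arr[2]=23 > 2: no swap
arr[3]=4 > 2: no swap
arr[4]=4 > 2: no swap
arr[5]=4 > 2: no swap

Place pivot at position 1: [1, 2, 23, 4, 4, 4, 30]
Pivot position: 1

After partitioning with pivot 2, the array becomes [1, 2, 23, 4, 4, 4, 30]. The pivot is placed at index 1. All elements to the left of the pivot are <= 2, and all elements to the right are > 2.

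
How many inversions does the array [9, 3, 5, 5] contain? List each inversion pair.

Finding inversions in [9, 3, 5, 5]:

(0, 1): arr[0]=9 > arr[1]=3
(0, 2): arr[0]=9 > arr[2]=5
(0, 3): arr[0]=9 > arr[3]=5

Total inversions: 3

The array has 3 inversion(s): (0,1), (0,2), (0,3). Each pair (i,j) satisfies i < j and arr[i] > arr[j].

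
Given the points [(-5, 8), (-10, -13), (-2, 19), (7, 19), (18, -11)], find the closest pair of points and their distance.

Computing all pairwise distances among 5 points:

d((-5, 8), (-10, -13)) = 21.587
d((-5, 8), (-2, 19)) = 11.4018
d((-5, 8), (7, 19)) = 16.2788
d((-5, 8), (18, -11)) = 29.8329
d((-10, -13), (-2, 19)) = 32.9848
d((-10, -13), (7, 19)) = 36.2353
d((-10, -13), (18, -11)) = 28.0713
d((-2, 19), (7, 19)) = 9.0 <-- minimum
d((-2, 19), (18, -11)) = 36.0555
d((7, 19), (18, -11)) = 31.9531

Closest pair: (-2, 19) and (7, 19) with distance 9.0

The closest pair is (-2, 19) and (7, 19) with Euclidean distance 9.0. For 5 points, brute-force pairwise comparison is shown above. For large n, the divide-and-conquer algorithm (sort by x, recurse on halves, check the dividing strip) achieves O(n log n).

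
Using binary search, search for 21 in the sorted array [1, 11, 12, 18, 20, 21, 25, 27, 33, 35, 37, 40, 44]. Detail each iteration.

Binary search for 21 in [1, 11, 12, 18, 20, 21, 25, 27, 33, 35, 37, 40, 44]:

lo=0, hi=12, mid=6, arr[mid]=25 -> 25 > 21, search left half
lo=0, hi=5, mid=2, arr[mid]=12 -> 12 < 21, search right half
lo=3, hi=5, mid=4, arr[mid]=20 -> 20 < 21, search right half
lo=5, hi=5, mid=5, arr[mid]=21 -> Found target at index 5!

Binary search finds 21 at index 5 after 4 comparisons. The search repeatedly halves the search space by comparing with the middle element.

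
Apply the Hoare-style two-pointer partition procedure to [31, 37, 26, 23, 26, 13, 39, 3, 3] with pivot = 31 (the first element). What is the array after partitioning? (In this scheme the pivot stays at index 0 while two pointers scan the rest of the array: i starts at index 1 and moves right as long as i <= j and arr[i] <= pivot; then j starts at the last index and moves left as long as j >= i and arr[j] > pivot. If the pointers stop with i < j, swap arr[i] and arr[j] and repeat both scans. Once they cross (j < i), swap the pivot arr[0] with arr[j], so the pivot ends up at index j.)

Hoare-style two-pointer partition with pivot = 31:

Initial array: [31, 37, 26, 23, 26, 13, 39, 3, 3]

Pointers start at i = 1, j = 8.
i stops at index 1 (arr[1]=37 > 31), j stops at index 8 (arr[8]=3 <= 31): swap arr[1] and arr[8], array becomes [31, 3, 26, 23, 26, 13, 39, 3, 37]
i stops at index 6 (arr[6]=39 > 31), j stops at index 7 (arr[7]=3 <= 31): swap arr[6] and arr[7], array becomes [31, 3, 26, 23, 26, 13, 3, 39, 37]
i ends at 7, j ends at 6: the pointers have crossed (j < i), so scanning stops.

Swap pivot arr[0] with arr[6] to place pivot at position 6: [3, 3, 26, 23, 26, 13, 31, 39, 37]
Pivot position: 6

After partitioning with pivot 31, the array becomes [3, 3, 26, 23, 26, 13, 31, 39, 37]. The pivot is placed at index 6. All elements to the left of the pivot are <= 31, and all elements to the right are > 31.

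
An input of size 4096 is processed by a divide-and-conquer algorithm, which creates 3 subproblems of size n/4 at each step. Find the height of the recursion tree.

For divide and conquer with division factor 4:

Problem sizes at each level:
Level 0: 4096
Level 1: 1024
Level 2: 256
Level 3: 64
Level 4: 16
Level 5: 4
Level 6: 1

The root is level 0 and the size-1 base case is level 6 (the tree spans levels 0 through 6, i.e. 7 levels counting the root), so the depth is the number of divisions: log_4(4096) = 6

The recursion tree depth is log_4(4096) = 6. At each level, the problem size is divided by 4, so it takes 6 divisions to reduce to a base case of size 1. The algorithm makes 3 recursive calls at each level.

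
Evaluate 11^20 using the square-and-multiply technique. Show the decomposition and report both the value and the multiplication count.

Computing 11^20 by squaring (build up from 11^1; each line after the first costs one multiplication):

11^1 = 11
11^2 = (11^1)^2 = 11^2 = 121
11^4 = (11^2)^2 = 121^2 = 14641
11^5 = 11 * 11^4 = 11 * 14641 = 161051
11^10 = (11^5)^2 = 161051^2 = 25937424601
11^20 = (11^10)^2 = 25937424601^2 = 672749994932560009201

Result: 672749994932560009201
Multiplications needed: 5 (5 lines after 11^1)

11^20 = 672749994932560009201. Using exponentiation by squaring, this requires 5 multiplications. The key idea: if the exponent is even, square the half-power; if odd, multiply by the base once.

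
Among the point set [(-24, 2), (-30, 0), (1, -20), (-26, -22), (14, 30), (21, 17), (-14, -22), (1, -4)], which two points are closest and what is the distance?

Computing all pairwise distances among 8 points:

d((-24, 2), (-30, 0)) = 6.3246 <-- minimum
d((-24, 2), (1, -20)) = 33.3017
d((-24, 2), (-26, -22)) = 24.0832
d((-24, 2), (14, 30)) = 47.2017
d((-24, 2), (21, 17)) = 47.4342
d((-24, 2), (-14, -22)) = 26.0
d((-24, 2), (1, -4)) = 25.7099
d((-30, 0), (1, -20)) = 36.8917
d((-30, 0), (-26, -22)) = 22.3607
d((-30, 0), (14, 30)) = 53.2541
d((-30, 0), (21, 17)) = 53.7587
d((-30, 0), (-14, -22)) = 27.2029
d((-30, 0), (1, -4)) = 31.257
d((1, -20), (-26, -22)) = 27.074
d((1, -20), (14, 30)) = 51.6624
d((1, -20), (21, 17)) = 42.0595
d((1, -20), (-14, -22)) = 15.1327
d((1, -20), (1, -4)) = 16.0
d((-26, -22), (14, 30)) = 65.6049
d((-26, -22), (21, 17)) = 61.0737
d((-26, -22), (-14, -22)) = 12.0
d((-26, -22), (1, -4)) = 32.45
d((14, 30), (21, 17)) = 14.7648
d((14, 30), (-14, -22)) = 59.0593
d((14, 30), (1, -4)) = 36.4005
d((21, 17), (-14, -22)) = 52.4023
d((21, 17), (1, -4)) = 29.0
d((-14, -22), (1, -4)) = 23.4307

Closest pair: (-24, 2) and (-30, 0) with distance 6.3246

The closest pair is (-24, 2) and (-30, 0) with Euclidean distance 6.3246. For 8 points, brute-force pairwise comparison is shown above. For large n, the divide-and-conquer algorithm (sort by x, recurse on halves, check the dividing strip) achieves O(n log n).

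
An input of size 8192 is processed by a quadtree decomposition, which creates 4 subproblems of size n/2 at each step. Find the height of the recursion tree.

For divide and conquer with division factor 2:

Problem sizes at each level:
Level 0: 8192
Level 1: 4096
Level 2: 2048
Level 3: 1024
Level 4: 512
Level 5: 256
Level 6: 128
Level 7: 64
Level 8: 32
Level 9: 16
Level 10: 8
Level 11: 4
Level 12: 2
Level 13: 1

The root is level 0 and the size-1 base case is level 13 (the tree spans levels 0 through 13, i.e. 14 levels counting the root), so the depth is the number of divisions: log_2(8192) = 13

The recursion tree depth is log_2(8192) = 13. At each level, the problem size is divided by 2, so it takes 13 divisions to reduce to a base case of size 1. The algorithm makes 4 recursive calls at each level.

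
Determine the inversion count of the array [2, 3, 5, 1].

Finding inversions in [2, 3, 5, 1]:

(0, 3): arr[0]=2 > arr[3]=1
(1, 3): arr[1]=3 > arr[3]=1
(2, 3): arr[2]=5 > arr[3]=1

Total inversions: 3

The array has 3 inversion(s): (0,3), (1,3), (2,3). Each pair (i,j) satisfies i < j and arr[i] > arr[j].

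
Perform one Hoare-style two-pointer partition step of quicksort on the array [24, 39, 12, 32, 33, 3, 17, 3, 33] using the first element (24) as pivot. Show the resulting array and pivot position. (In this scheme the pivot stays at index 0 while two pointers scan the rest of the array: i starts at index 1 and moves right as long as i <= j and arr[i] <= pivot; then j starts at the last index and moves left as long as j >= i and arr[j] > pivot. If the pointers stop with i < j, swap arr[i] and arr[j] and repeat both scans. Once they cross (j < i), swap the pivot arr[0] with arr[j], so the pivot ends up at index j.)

Hoare-style two-pointer partition with pivot = 24:

Initial array: [24, 39, 12, 32, 33, 3, 17, 3, 33]

Pointers start at i = 1, j = 8.
i stops at index 1 (arr[1]=39 > 24), j stops at index 7 (arr[7]=3 <= 24): swap arr[1] and arr[7], array becomes [24, 3, 12, 32, 33, 3, 17, 39, 33]
i stops at index 3 (arr[3]=32 > 24), j stops at index 6 (arr[6]=17 <= 24): swap arr[3] and arr[6], array becomes [24, 3, 12, 17, 33, 3, 32, 39, 33]
i stops at index 4 (arr[4]=33 > 24), j stops at index 5 (arr[5]=3 <= 24): swap arr[4] and arr[5], array becomes [24, 3, 12, 17, 3, 33, 32, 39, 33]
i ends at 5, j ends at 4: the pointers have crossed (j < i), so scanning stops.

Swap pivot arr[0] with arr[4] to place pivot at position 4: [3, 3, 12, 17, 24, 33, 32, 39, 33]
Pivot position: 4

After partitioning with pivot 24, the array becomes [3, 3, 12, 17, 24, 33, 32, 39, 33]. The pivot is placed at index 4. All elements to the left of the pivot are <= 24, and all elements to the right are > 24.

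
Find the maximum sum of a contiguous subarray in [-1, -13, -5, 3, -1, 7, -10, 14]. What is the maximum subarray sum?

Using Kadane's algorithm on [-1, -13, -5, 3, -1, 7, -10, 14]:

Scanning through the array:
Position 1 (value -13): max_ending_here = -13, max_so_far = -1
Position 2 (value -5): max_ending_here = -5, max_so_far = -1
Position 3 (value 3): max_ending_here = 3, max_so_far = 3
Position 4 (value -1): max_ending_here = 2, max_so_far = 3
Position 5 (value 7): max_ending_here = 9, max_so_far = 9
Position 6 (value -10): max_ending_here = -1, max_so_far = 9
Position 7 (value 14): max_ending_here = 14, max_so_far = 14

Maximum subarray: [14]
Maximum sum: 14

The maximum subarray is [14] with sum 14. This subarray runs from index 7 to index 7.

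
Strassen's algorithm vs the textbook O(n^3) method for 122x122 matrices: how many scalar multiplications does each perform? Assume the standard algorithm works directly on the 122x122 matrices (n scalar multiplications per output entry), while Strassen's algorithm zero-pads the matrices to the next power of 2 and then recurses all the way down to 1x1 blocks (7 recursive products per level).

Matrix multiplication for 122x122 matrices:

Strassen's algorithm requires power-of-2 dimensions. Pad 122x122 to 128x128 (next power of 2).

Standard algorithm: 122^3 = 1815848 multiplications
Strassen's algorithm: 7^(log2(128)) = 7^7 = 823543 multiplications
Savings: 1815848 - 823543 = 992305 multiplications

Standard: 1815848 multiplications (122^3). Strassen: 823543 multiplications (7^7, after padding to 128x128). Strassen reduces 8 recursive multiplications to 7 at each level.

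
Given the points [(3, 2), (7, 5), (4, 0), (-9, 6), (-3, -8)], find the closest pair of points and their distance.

Computing all pairwise distances among 5 points:

d((3, 2), (7, 5)) = 5.0
d((3, 2), (4, 0)) = 2.2361 <-- minimum
d((3, 2), (-9, 6)) = 12.6491
d((3, 2), (-3, -8)) = 11.6619
d((7, 5), (4, 0)) = 5.831
d((7, 5), (-9, 6)) = 16.0312
d((7, 5), (-3, -8)) = 16.4012
d((4, 0), (-9, 6)) = 14.3178
d((4, 0), (-3, -8)) = 10.6301
d((-9, 6), (-3, -8)) = 15.2315

Closest pair: (3, 2) and (4, 0) with distance 2.2361

The closest pair is (3, 2) and (4, 0) with Euclidean distance 2.2361. For 5 points, brute-force pairwise comparison is shown above. For large n, the divide-and-conquer algorithm (sort by x, recurse on halves, check the dividing strip) achieves O(n log n).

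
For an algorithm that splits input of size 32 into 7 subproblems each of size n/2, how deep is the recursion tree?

For divide and conquer with division factor 2:

Problem sizes at each level:
Level 0: 32
Level 1: 16
Level 2: 8
Level 3: 4
Level 4: 2
Level 5: 1

The root is level 0 and the size-1 base case is level 5 (the tree spans levels 0 through 5, i.e. 6 levels counting the root), so the depth is the number of divisions: log_2(32) = 5

The recursion tree depth is log_2(32) = 5. At each level, the problem size is divided by 2, so it takes 5 divisions to reduce to a base case of size 1. The algorithm makes 7 recursive calls at each level.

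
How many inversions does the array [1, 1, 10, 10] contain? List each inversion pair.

Finding inversions in [1, 1, 10, 10]:


Total inversions: 0

The array has 0 inversions. It is already sorted.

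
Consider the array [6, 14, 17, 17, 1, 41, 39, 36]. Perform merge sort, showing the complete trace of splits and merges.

Merge sort trace:

Split: [6, 14, 17, 17, 1, 41, 39, 36] -> [6, 14, 17, 17] and [1, 41, 39, 36]
  Split: [6, 14, 17, 17] -> [6, 14] and [17, 17]
    Split: [6, 14] -> [6] and [14]
    Merge: [6] + [14] -> [6, 14]
    Split: [17, 17] -> [17] and [17]
    Merge: [17] + [17] -> [17, 17]
  Merge: [6, 14] + [17, 17] -> [6, 14, 17, 17]
  Split: [1, 41, 39, 36] -> [1, 41] and [39, 36]
    Split: [1, 41] -> [1] and [41]
    Merge: [1] + [41] -> [1, 41]
    Split: [39, 36] -> [39] and [36]
    Merge: [39] + [36] -> [36, 39]
  Merge: [1, 41] + [36, 39] -> [1, 36, 39, 41]
Merge: [6, 14, 17, 17] + [1, 36, 39, 41] -> [1, 6, 14, 17, 17, 36, 39, 41]

Final sorted array: [1, 6, 14, 17, 17, 36, 39, 41]

The merge sort proceeds by recursively splitting the array and merging sorted halves.
After all merges, the sorted array is [1, 6, 14, 17, 17, 36, 39, 41].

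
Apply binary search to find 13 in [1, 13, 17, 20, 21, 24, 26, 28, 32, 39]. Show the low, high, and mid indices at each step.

Binary search for 13 in [1, 13, 17, 20, 21, 24, 26, 28, 32, 39]:

lo=0, hi=9, mid=4, arr[mid]=21 -> 21 > 13, search left half
lo=0, hi=3, mid=1, arr[mid]=13 -> Found target at index 1!

Binary search finds 13 at index 1 after 2 comparisons. The search repeatedly halves the search space by comparing with the middle element.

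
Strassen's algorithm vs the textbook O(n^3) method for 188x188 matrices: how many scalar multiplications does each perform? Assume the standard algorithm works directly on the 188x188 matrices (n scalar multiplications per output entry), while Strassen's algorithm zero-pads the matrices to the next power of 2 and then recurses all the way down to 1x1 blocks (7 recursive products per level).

Matrix multiplication for 188x188 matrices:

Strassen's algorithm requires power-of-2 dimensions. Pad 188x188 to 256x256 (next power of 2).

Standard algorithm: 188^3 = 6644672 multiplications
Strassen's algorithm: 7^(log2(256)) = 7^8 = 5764801 multiplications
Savings: 6644672 - 5764801 = 879871 multiplications

Standard: 6644672 multiplications (188^3). Strassen: 5764801 multiplications (7^8, after padding to 256x256). Strassen reduces 8 recursive multiplications to 7 at each level.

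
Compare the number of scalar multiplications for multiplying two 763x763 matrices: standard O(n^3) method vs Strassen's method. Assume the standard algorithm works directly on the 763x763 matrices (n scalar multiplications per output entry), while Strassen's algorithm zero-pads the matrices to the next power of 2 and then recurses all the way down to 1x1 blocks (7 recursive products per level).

Matrix multiplication for 763x763 matrices:

Strassen's algorithm requires power-of-2 dimensions. Pad 763x763 to 1024x1024 (next power of 2).

Standard algorithm: 763^3 = 444194947 multiplications
Strassen's algorithm: 7^(log2(1024)) = 7^10 = 282475249 multiplications
Savings: 444194947 - 282475249 = 161719698 multiplications

Standard: 444194947 multiplications (763^3). Strassen: 282475249 multiplications (7^10, after padding to 1024x1024). Strassen reduces 8 recursive multiplications to 7 at each level.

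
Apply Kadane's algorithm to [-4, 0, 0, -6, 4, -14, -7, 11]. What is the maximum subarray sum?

Using Kadane's algorithm on [-4, 0, 0, -6, 4, -14, -7, 11]:

Scanning through the array:
Position 1 (value 0): max_ending_here = 0, max_so_far = 0
Position 2 (value 0): max_ending_here = 0, max_so_far = 0
Position 3 (value -6): max_ending_here = -6, max_so_far = 0
Position 4 (value 4): max_ending_here = 4, max_so_far = 4
Position 5 (value -14): max_ending_here = -10, max_so_far = 4
Position 6 (value -7): max_ending_here = -7, max_so_far = 4
Position 7 (value 11): max_ending_here = 11, max_so_far = 11

Maximum subarray: [11]
Maximum sum: 11

The maximum subarray is [11] with sum 11. This subarray runs from index 7 to index 7.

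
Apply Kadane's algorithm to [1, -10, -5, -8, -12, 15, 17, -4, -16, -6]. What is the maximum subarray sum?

Using Kadane's algorithm on [1, -10, -5, -8, -12, 15, 17, -4, -16, -6]:

Scanning through the array:
Position 1 (value -10): max_ending_here = -9, max_so_far = 1
Position 2 (value -5): max_ending_here = -5, max_so_far = 1
Position 3 (value -8): max_ending_here = -8, max_so_far = 1
Position 4 (value -12): max_ending_here = -12, max_so_far = 1
Position 5 (value 15): max_ending_here = 15, max_so_far = 15
Position 6 (value 17): max_ending_here = 32, max_so_far = 32
Position 7 (value -4): max_ending_here = 28, max_so_far = 32
Position 8 (value -16): max_ending_here = 12, max_so_far = 32
Position 9 (value -6): max_ending_here = 6, max_so_far = 32

Maximum subarray: [15, 17]
Maximum sum: 32

The maximum subarray is [15, 17] with sum 32. This subarray runs from index 5 to index 6.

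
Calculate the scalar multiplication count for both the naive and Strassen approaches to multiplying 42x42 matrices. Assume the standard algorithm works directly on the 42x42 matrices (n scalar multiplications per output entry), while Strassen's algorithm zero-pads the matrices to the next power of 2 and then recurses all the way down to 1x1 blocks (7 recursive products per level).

Matrix multiplication for 42x42 matrices:

Strassen's algorithm requires power-of-2 dimensions. Pad 42x42 to 64x64 (next power of 2).

Standard algorithm: 42^3 = 74088 multiplications
Strassen's algorithm: 7^(log2(64)) = 7^6 = 117649 multiplications
Difference: 74088 - 117649 = -43561 (Strassen uses MORE here due to padding overhead — for small or just-over-power-of-2 n, padding can outweigh the per-level savings)

Standard: 74088 multiplications (42^3). Strassen: 117649 multiplications (7^6, after padding to 64x64). Strassen reduces 8 recursive multiplications to 7 at each level.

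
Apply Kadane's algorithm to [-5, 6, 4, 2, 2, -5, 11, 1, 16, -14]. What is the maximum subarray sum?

Using Kadane's algorithm on [-5, 6, 4, 2, 2, -5, 11, 1, 16, -14]:

Scanning through the array:
Position 1 (value 6): max_ending_here = 6, max_so_far = 6
Position 2 (value 4): max_ending_here = 10, max_so_far = 10
Position 3 (value 2): max_ending_here = 12, max_so_far = 12
Position 4 (value 2): max_ending_here = 14, max_so_far = 14
Position 5 (value -5): max_ending_here = 9, max_so_far = 14
Position 6 (value 11): max_ending_here = 20, max_so_far = 20
Position 7 (value 1): max_ending_here = 21, max_so_far = 21
Position 8 (value 16): max_ending_here = 37, max_so_far = 37
Position 9 (value -14): max_ending_here = 23, max_so_far = 37

Maximum subarray: [6, 4, 2, 2, -5, 11, 1, 16]
Maximum sum: 37

The maximum subarray is [6, 4, 2, 2, -5, 11, 1, 16] with sum 37. This subarray runs from index 1 to index 8.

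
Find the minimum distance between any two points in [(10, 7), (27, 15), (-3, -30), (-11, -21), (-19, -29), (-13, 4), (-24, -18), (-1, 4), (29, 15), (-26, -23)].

Computing all pairwise distances among 10 points:

d((10, 7), (27, 15)) = 18.7883
d((10, 7), (-3, -30)) = 39.2173
d((10, 7), (-11, -21)) = 35.0
d((10, 7), (-19, -29)) = 46.2277
d((10, 7), (-13, 4)) = 23.1948
d((10, 7), (-24, -18)) = 42.2019
d((10, 7), (-1, 4)) = 11.4018
d((10, 7), (29, 15)) = 20.6155
d((10, 7), (-26, -23)) = 46.8615
d((27, 15), (-3, -30)) = 54.0833
d((27, 15), (-11, -21)) = 52.345
d((27, 15), (-19, -29)) = 63.6553
d((27, 15), (-13, 4)) = 41.4849
d((27, 15), (-24, -18)) = 60.7454
d((27, 15), (-1, 4)) = 30.0832
d((27, 15), (29, 15)) = 2.0 <-- minimum
d((27, 15), (-26, -23)) = 65.215
d((-3, -30), (-11, -21)) = 12.0416
d((-3, -30), (-19, -29)) = 16.0312
d((-3, -30), (-13, 4)) = 35.4401
d((-3, -30), (-24, -18)) = 24.1868
d((-3, -30), (-1, 4)) = 34.0588
d((-3, -30), (29, 15)) = 55.2178
d((-3, -30), (-26, -23)) = 24.0416
d((-11, -21), (-19, -29)) = 11.3137
d((-11, -21), (-13, 4)) = 25.0799
d((-11, -21), (-24, -18)) = 13.3417
d((-11, -21), (-1, 4)) = 26.9258
d((-11, -21), (29, 15)) = 53.8145
d((-11, -21), (-26, -23)) = 15.1327
d((-19, -29), (-13, 4)) = 33.541
d((-19, -29), (-24, -18)) = 12.083
d((-19, -29), (-1, 4)) = 37.5899
d((-19, -29), (29, 15)) = 65.1153
d((-19, -29), (-26, -23)) = 9.2195
d((-13, 4), (-24, -18)) = 24.5967
d((-13, 4), (-1, 4)) = 12.0
d((-13, 4), (29, 15)) = 43.4166
d((-13, 4), (-26, -23)) = 29.9666
d((-24, -18), (-1, 4)) = 31.8277
d((-24, -18), (29, 15)) = 62.434
d((-24, -18), (-26, -23)) = 5.3852
d((-1, 4), (29, 15)) = 31.9531
d((-1, 4), (-26, -23)) = 36.7967
d((29, 15), (-26, -23)) = 66.8506

Closest pair: (27, 15) and (29, 15) with distance 2.0

The closest pair is (27, 15) and (29, 15) with Euclidean distance 2.0. For 10 points, brute-force pairwise comparison is shown above. For large n, the divide-and-conquer algorithm (sort by x, recurse on halves, check the dividing strip) achieves O(n log n).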